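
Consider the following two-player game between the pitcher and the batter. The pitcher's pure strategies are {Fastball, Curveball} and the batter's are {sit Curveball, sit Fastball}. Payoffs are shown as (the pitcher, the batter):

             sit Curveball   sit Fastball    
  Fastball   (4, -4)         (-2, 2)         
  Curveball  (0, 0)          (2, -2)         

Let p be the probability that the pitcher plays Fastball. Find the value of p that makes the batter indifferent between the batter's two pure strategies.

Set the batter's expected payoff from sit Curveball equal to that from sit Fastball:
  the batter's expected payoff from sit Curveball: p·(-4) + (1−p)·0 = -4p
  the batter's expected payoff from sit Fastball: p·2 + (1−p)·(-2) = 4p - 2
  -4p = 4p - 2  ⇒  -8p = -2  ⇒  p = 1/4.

p = 1/4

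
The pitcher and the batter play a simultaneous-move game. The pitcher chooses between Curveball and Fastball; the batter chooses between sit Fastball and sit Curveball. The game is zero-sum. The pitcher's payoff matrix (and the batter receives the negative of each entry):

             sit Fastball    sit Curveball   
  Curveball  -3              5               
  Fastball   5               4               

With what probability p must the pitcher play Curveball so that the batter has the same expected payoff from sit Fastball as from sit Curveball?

The pitcher's mix must leave the batter indifferent between sit Fastball and sit Curveball.
  the batter's expected payoff from sit Fastball: p·3 + (1−p)·(-5) = 8p - 5
  the batter's expected payoff from sit Curveball: p·(-5) + (1−p)·(-4) = -p - 4
  8p - 5 = -p - 4  ⇒  9p = 1  ⇒  p = 1/9.

p = 1/9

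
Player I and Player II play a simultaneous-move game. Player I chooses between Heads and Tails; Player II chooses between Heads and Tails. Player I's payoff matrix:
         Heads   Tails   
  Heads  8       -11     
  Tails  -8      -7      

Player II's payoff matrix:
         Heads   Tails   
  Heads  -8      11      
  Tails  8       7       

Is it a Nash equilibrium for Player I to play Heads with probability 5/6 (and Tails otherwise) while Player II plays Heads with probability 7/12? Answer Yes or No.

No

Given Player I's mix p = 5/6, Player II's payoff from Heads is -16/3 but from Tails is 31/3. Player II strictly prefers Tails, so Player II would not mix.
So the proposed profile is not a Nash equilibrium.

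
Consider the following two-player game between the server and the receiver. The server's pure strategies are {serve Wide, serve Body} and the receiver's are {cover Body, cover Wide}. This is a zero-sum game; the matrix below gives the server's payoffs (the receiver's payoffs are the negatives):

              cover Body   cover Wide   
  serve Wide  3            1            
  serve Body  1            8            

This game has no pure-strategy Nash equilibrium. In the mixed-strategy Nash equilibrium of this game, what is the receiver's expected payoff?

The server's mix must leave the receiver indifferent between cover Body and cover Wide.
  the receiver's expected payoff from cover Body: p·(-3) + (1−p)·(-1) = -2p - 1
  the receiver's expected payoff from cover Wide: p·(-1) + (1−p)·(-8) = 7p - 8
  -2p - 1 = 7p - 8  ⇒  -9p = -7  ⇒  p = 7/9.
At equilibrium the receiver is indifferent across columns, so the receiver's payoff equals the payoff from cover Body: (7/9)·(-3) + (2/9)·(-1) = -23/9.

-23/9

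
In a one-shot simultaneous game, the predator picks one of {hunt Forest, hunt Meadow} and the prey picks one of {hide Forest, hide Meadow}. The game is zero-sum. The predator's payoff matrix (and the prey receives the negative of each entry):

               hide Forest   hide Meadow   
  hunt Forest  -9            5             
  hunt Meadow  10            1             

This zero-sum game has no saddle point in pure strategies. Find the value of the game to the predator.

v = 59/23

In a mixed equilibrium the predator is indifferent between hunt Forest and hunt Meadow; this condition fixes q.
  the predator's payoff to hunt Forest: q·(-9) + (1−q)·5 = -14q + 5
  the predator's payoff to hunt Meadow: q·10 + (1−q)·1 = 9q + 1
  -14q + 5 = 9q + 1  ⇒  -23q = -4  ⇒  q = 4/23.
The value is the predator's expected payoff against this mix (using hunt Forest): (4/23)·(-9) + (19/23)·5 = 59/23.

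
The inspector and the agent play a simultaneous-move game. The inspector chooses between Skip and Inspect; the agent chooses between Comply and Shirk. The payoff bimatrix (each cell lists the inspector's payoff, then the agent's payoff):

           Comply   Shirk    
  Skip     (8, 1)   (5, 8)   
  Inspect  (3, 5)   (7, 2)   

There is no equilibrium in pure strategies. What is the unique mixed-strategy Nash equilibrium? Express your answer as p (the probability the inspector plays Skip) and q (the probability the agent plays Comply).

p = 3/10, q = 2/7

In a mixed equilibrium the agent is indifferent between Comply and Shirk; this condition fixes p.
  the agent's payoff to Comply: p·1 + (1−p)·5 = -4p + 5
  the agent's payoff to Shirk: p·8 + (1−p)·2 = 6p + 2
  -4p + 5 = 6p + 2  ⇒  -10p = -3  ⇒  p = 3/10.
In a mixed equilibrium the inspector is indifferent between Skip and Inspect; this condition fixes q.
  the inspector's payoff to Skip: q·8 + (1−q)·5 = 3q + 5
  the inspector's payoff to Inspect: q·3 + (1−q)·7 = -4q + 7
  3q + 5 = -4q + 7  ⇒  7q = 2  ⇒  q = 2/7.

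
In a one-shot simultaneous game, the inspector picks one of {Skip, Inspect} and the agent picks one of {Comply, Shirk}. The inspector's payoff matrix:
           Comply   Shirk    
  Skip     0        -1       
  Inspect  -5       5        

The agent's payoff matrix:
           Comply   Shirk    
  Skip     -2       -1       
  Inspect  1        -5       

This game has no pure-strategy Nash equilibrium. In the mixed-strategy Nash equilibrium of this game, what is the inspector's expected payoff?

-5/11

In a mixed equilibrium the inspector is indifferent between Skip and Inspect; this condition fixes q.
  the inspector's payoff from Skip: q·0 + (1−q)·(-1) = q - 1
  the inspector's payoff from Inspect: q·(-5) + (1−q)·5 = -10q + 5
  q - 1 = -10q + 5  ⇒  11q = 6  ⇒  q = 6/11.
At equilibrium the inspector is indifferent across rows, so the inspector's payoff equals the payoff from Skip: (6/11)·0 + (5/11)·(-1) = -5/11.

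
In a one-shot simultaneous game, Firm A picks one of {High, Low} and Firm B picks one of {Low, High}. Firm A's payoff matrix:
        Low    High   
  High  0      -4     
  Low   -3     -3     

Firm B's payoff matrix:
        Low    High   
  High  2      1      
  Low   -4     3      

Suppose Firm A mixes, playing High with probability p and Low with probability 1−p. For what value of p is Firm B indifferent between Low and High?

In a mixed equilibrium Firm B is indifferent between Low and High; this condition fixes p.
  Firm B's payoff from Low: p·2 + (1−p)·(-4) = 6p - 4
  Firm B's payoff from High: p·1 + (1−p)·3 = -2p + 3
  6p - 4 = -2p + 3  ⇒  8p = 7  ⇒  p = 7/8.

p = 7/8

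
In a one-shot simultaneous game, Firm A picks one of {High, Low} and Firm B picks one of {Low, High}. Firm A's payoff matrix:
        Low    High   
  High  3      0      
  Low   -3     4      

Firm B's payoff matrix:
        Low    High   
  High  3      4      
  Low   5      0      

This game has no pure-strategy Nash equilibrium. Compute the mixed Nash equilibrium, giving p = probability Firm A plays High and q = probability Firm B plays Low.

In a mixed equilibrium Firm B is indifferent between Low and High; this condition fixes p.
  Firm B's payoff to Low: p·3 + (1−p)·5 = -2p + 5
  Firm B's payoff to High: p·4 + (1−p)·0 = 4p
  -2p + 5 = 4p  ⇒  -6p = -5  ⇒  p = 5/6.
Set Firm A's expected payoff from High equal to that from Low:
  Firm A's expected payoff from High: q·3 + (1−q)·0 = 3q
  Firm A's expected payoff from Low: q·(-3) + (1−q)·4 = -7q + 4
  3q = -7q + 4  ⇒  10q = 4  ⇒  q = 2/5.

p = 5/6, q = 2/5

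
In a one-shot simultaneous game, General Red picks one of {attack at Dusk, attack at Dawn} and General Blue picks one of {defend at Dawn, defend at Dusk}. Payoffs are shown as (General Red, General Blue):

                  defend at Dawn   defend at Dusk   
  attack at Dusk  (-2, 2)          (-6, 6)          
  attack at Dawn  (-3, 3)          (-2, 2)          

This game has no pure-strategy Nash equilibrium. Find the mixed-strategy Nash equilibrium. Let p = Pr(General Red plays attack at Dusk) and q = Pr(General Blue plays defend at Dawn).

Set General Blue's expected payoff from defend at Dawn equal to that from defend at Dusk:
  General Blue's expected payoff from defend at Dawn: p·2 + (1−p)·3 = -p + 3
  General Blue's expected payoff from defend at Dusk: p·6 + (1−p)·2 = 4p + 2
  -p + 3 = 4p + 2  ⇒  -5p = -1  ⇒  p = 1/5.
Set General Red's expected payoff from attack at Dusk equal to that from attack at Dawn:
  General Red's payoff from attack at Dusk: q·(-2) + (1−q)·(-6) = 4q - 6
  General Red's payoff from attack at Dawn: q·(-3) + (1−q)·(-2) = -q - 2
  4q - 6 = -q - 2  ⇒  5q = 4  ⇒  q = 4/5.

p = 1/5, q = 4/5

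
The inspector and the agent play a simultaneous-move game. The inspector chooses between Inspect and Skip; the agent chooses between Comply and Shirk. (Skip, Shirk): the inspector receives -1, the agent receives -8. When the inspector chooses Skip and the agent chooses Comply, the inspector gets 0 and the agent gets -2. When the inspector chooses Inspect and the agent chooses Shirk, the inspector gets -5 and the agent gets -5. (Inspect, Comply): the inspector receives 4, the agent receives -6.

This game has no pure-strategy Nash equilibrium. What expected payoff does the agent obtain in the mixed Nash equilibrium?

Set the agent's expected payoff from Comply equal to that from Shirk:
  the agent's expected payoff from Comply: p·(-6) + (1−p)·(-2) = -4p - 2
  the agent's expected payoff from Shirk: p·(-5) + (1−p)·(-8) = 3p - 8
  -4p - 2 = 3p - 8  ⇒  -7p = -6  ⇒  p = 6/7.
At equilibrium the agent is indifferent across columns, so the agent's payoff equals the payoff from Comply: (6/7)·(-6) + (1/7)·(-2) = -38/7.

-38/7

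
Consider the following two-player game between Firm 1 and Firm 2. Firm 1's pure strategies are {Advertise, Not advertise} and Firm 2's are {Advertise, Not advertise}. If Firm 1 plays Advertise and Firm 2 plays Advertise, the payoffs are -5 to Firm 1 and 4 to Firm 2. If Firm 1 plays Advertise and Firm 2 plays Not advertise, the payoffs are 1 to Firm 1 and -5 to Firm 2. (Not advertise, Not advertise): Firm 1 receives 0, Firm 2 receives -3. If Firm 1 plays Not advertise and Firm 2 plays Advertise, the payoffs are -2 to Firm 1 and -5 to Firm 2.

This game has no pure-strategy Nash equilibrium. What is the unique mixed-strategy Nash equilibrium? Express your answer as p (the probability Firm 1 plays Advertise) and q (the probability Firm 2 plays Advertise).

p = 2/11, q = 1/4

For Firm 2 to be willing to mix, Firm 2 must be indifferent between Advertise and Not advertise, which pins down Firm 1's mix.
  Firm 2's payoff from Advertise: p·4 + (1−p)·(-5) = 9p - 5
  Firm 2's payoff from Not advertise: p·(-5) + (1−p)·(-3) = -2p - 3
  9p - 5 = -2p - 3  ⇒  11p = 2  ⇒  p = 2/11.
For Firm 1 to be willing to mix, Firm 1 must be indifferent between Advertise and Not advertise, which pins down Firm 2's mix.
  Firm 1's payoff to Advertise: q·(-5) + (1−q)·1 = -6q + 1
  Firm 1's payoff to Not advertise: q·(-2) + (1−q)·0 = -2q
  -6q + 1 = -2q  ⇒  -4q = -1  ⇒  q = 1/4.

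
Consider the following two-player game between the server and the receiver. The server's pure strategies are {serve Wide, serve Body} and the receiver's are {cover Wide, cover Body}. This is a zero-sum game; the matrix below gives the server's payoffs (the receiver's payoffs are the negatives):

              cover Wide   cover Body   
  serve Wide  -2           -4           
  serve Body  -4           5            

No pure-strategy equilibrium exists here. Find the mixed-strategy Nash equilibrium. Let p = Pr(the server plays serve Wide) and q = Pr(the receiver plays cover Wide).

p = 9/11, q = 9/11

The server's mix must leave the receiver indifferent between cover Wide and cover Body.
  the receiver's payoff from cover Wide: p·2 + (1−p)·4 = -2p + 4
  the receiver's payoff from cover Body: p·4 + (1−p)·(-5) = 9p - 5
  -2p + 4 = 9p - 5  ⇒  -11p = -9  ⇒  p = 9/11.
In a mixed equilibrium the server is indifferent between serve Wide and serve Body; this condition fixes q.
  the server's expected payoff from serve Wide: q·(-2) + (1−q)·(-4) = 2q - 4
  the server's expected payoff from serve Body: q·(-4) + (1−q)·5 = -9q + 5
  2q - 4 = -9q + 5  ⇒  11q = 9  ⇒  q = 9/11.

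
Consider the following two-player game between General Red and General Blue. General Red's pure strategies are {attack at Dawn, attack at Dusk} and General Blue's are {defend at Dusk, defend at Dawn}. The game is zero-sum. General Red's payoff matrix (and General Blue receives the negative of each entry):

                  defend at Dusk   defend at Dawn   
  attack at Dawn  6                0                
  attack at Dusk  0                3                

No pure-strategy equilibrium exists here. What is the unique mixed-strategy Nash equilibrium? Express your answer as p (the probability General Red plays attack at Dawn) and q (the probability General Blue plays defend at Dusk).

p = 1/3, q = 1/3

General Red's mix must leave General Blue indifferent between defend at Dusk and defend at Dawn.
  General Blue's expected payoff from defend at Dusk: p·(-6) + (1−p)·0 = -6p
  General Blue's expected payoff from defend at Dawn: p·0 + (1−p)·(-3) = 3p - 3
  -6p = 3p - 3  ⇒  -9p = -3  ⇒  p = 1/3.
General Blue's mix must leave General Red indifferent between attack at Dawn and attack at Dusk.
  General Red's payoff to attack at Dawn: q·6 + (1−q)·0 = 6q
  General Red's payoff to attack at Dusk: q·0 + (1−q)·3 = -3q + 3
  6q = -3q + 3  ⇒  9q = 3  ⇒  q = 1/3.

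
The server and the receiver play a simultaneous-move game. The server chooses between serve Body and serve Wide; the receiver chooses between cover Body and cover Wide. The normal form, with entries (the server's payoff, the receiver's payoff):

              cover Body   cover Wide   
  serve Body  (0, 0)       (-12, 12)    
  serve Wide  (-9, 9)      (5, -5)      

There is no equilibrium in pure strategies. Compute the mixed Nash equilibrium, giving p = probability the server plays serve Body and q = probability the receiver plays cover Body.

The server's mix must leave the receiver indifferent between cover Body and cover Wide.
  the receiver's payoff from cover Body: p·0 + (1−p)·9 = -9p + 9
  the receiver's payoff from cover Wide: p·12 + (1−p)·(-5) = 17p - 5
  -9p + 9 = 17p - 5  ⇒  -26p = -14  ⇒  p = 7/13.
The server's indifference between serve Body and serve Wide determines the receiver's mixing probability q:
  the server's payoff from serve Body: q·0 + (1−q)·(-12) = 12q - 12
  the server's payoff from serve Wide: q·(-9) + (1−q)·5 = -14q + 5
  12q - 12 = -14q + 5  ⇒  26q = 17  ⇒  q = 17/26.

p = 7/13, q = 17/26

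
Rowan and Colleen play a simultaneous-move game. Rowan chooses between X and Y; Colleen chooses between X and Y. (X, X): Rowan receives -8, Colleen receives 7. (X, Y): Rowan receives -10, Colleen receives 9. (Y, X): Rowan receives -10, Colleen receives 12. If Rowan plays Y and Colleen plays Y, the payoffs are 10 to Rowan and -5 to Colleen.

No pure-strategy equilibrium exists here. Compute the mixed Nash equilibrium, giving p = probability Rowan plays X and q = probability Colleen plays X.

p = 17/19, q = 10/11

Rowan's mix must leave Colleen indifferent between X and Y.
  Colleen's payoff to X: p·7 + (1−p)·12 = -5p + 12
  Colleen's payoff to Y: p·9 + (1−p)·(-5) = 14p - 5
  -5p + 12 = 14p - 5  ⇒  -19p = -17  ⇒  p = 17/19.
For Rowan to be willing to mix, Rowan must be indifferent between X and Y, which pins down Colleen's mix.
  Rowan's payoff from X: q·(-8) + (1−q)·(-10) = 2q - 10
  Rowan's payoff from Y: q·(-10) + (1−q)·10 = -20q + 10
  2q - 10 = -20q + 10  ⇒  22q = 20  ⇒  q = 10/11.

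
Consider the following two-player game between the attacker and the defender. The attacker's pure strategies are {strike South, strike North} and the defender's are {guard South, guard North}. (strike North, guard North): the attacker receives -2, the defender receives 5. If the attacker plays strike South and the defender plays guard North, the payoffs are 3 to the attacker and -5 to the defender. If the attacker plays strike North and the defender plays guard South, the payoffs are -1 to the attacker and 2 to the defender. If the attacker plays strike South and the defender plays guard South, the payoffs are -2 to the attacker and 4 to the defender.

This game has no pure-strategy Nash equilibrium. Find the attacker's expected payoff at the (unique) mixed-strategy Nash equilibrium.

-7/6

The defender's mix must leave the attacker indifferent between strike South and strike North.
  the attacker's payoff from strike South: q·(-2) + (1−q)·3 = -5q + 3
  the attacker's payoff from strike North: q·(-1) + (1−q)·(-2) = q - 2
  -5q + 3 = q - 2  ⇒  -6q = -5  ⇒  q = 5/6.
At equilibrium the attacker is indifferent across rows, so the attacker's payoff equals the payoff from strike South: (5/6)·(-2) + (1/6)·3 = -7/6.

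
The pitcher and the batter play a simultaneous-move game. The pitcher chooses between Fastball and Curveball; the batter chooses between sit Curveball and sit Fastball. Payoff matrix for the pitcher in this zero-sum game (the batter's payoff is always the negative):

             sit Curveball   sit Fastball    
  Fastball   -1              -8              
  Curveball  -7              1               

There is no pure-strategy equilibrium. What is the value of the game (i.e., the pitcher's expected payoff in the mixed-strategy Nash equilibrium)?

Set the pitcher's expected payoff from Fastball equal to that from Curveball:
  the pitcher's payoff from Fastball: q·(-1) + (1−q)·(-8) = 7q - 8
  the pitcher's payoff from Curveball: q·(-7) + (1−q)·1 = -8q + 1
  7q - 8 = -8q + 1  ⇒  15q = 9  ⇒  q = 3/5.
The value is the pitcher's expected payoff against this mix (using Fastball): (3/5)·(-1) + (2/5)·(-8) = -19/5.

v = -19/5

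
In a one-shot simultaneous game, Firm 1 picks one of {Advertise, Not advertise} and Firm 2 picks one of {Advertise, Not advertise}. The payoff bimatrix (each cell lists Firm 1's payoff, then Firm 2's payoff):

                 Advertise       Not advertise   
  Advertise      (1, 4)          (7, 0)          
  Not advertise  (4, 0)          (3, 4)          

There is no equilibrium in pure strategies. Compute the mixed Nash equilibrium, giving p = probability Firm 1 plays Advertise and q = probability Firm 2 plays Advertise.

p = 1/2, q = 4/7

Firm 2's indifference between Advertise and Not advertise determines Firm 1's mixing probability p:
  Firm 2's payoff from Advertise: p·4 + (1−p)·0 = 4p
  Firm 2's payoff from Not advertise: p·0 + (1−p)·4 = -4p + 4
  4p = -4p + 4  ⇒  8p = 4  ⇒  p = 1/2.
In a mixed equilibrium Firm 1 is indifferent between Advertise and Not advertise; this condition fixes q.
  Firm 1's payoff from Advertise: q·1 + (1−q)·7 = -6q + 7
  Firm 1's payoff from Not advertise: q·4 + (1−q)·3 = q + 3
  -6q + 7 = q + 3  ⇒  -7q = -4  ⇒  q = 4/7.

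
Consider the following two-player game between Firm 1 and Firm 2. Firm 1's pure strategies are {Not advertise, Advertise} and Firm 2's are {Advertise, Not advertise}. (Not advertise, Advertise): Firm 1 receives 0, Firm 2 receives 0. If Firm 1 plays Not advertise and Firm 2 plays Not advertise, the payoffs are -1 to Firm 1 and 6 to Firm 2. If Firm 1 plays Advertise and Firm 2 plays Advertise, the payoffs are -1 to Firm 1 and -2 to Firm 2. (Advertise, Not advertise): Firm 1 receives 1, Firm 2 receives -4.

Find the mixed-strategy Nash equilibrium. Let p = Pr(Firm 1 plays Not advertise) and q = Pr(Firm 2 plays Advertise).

p = 1/4, q = 2/3

Firm 2's indifference between Advertise and Not advertise determines Firm 1's mixing probability p:
  Firm 2's payoff to Advertise: p·0 + (1−p)·(-2) = 2p - 2
  Firm 2's payoff to Not advertise: p·6 + (1−p)·(-4) = 10p - 4
  2p - 2 = 10p - 4  ⇒  -8p = -2  ⇒  p = 1/4.
For Firm 1 to be willing to mix, Firm 1 must be indifferent between Not advertise and Advertise, which pins down Firm 2's mix.
  Firm 1's payoff to Not advertise: q·0 + (1−q)·(-1) = q - 1
  Firm 1's payoff to Advertise: q·(-1) + (1−q)·1 = -2q + 1
  q - 1 = -2q + 1  ⇒  3q = 2  ⇒  q = 2/3.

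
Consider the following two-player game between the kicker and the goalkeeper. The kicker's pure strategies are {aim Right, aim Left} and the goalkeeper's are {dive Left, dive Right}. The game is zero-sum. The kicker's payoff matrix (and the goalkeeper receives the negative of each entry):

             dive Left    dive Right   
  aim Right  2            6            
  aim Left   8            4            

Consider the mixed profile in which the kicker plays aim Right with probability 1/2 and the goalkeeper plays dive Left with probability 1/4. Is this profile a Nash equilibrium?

Check the goalkeeper's indifference given the kicker's mix p = 1/2:
  payoff from dive Left = -5; payoff from dive Right = -5 — equal.
Check the kicker's indifference given the goalkeeper's mix q = 1/4:
  payoff from aim Right = 5; payoff from aim Left = 5 — equal.
Both players are indifferent, so neither can profitably deviate.

Yes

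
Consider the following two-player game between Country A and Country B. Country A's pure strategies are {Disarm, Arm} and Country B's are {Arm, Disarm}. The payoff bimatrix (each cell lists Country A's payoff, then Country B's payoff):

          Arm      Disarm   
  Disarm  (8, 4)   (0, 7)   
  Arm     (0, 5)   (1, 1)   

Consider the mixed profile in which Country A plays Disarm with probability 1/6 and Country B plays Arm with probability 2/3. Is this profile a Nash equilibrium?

No

Given Country A's mix p = 1/6, Country B's payoff from Arm is 29/6 but from Disarm is 2. Country B strictly prefers Arm, so Country B would not mix.
So the proposed profile is not a Nash equilibrium.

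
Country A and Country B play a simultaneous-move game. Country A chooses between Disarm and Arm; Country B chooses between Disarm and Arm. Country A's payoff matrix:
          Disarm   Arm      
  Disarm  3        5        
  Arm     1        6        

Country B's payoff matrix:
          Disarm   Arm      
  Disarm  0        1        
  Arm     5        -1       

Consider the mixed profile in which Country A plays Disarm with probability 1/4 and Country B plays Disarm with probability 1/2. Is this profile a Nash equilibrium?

Given Country A's mix p = 1/4, Country B's payoff from Disarm is 15/4 but from Arm is -1/2. Country B strictly prefers Disarm, so Country B would not mix.
So the proposed profile is not a Nash equilibrium.

No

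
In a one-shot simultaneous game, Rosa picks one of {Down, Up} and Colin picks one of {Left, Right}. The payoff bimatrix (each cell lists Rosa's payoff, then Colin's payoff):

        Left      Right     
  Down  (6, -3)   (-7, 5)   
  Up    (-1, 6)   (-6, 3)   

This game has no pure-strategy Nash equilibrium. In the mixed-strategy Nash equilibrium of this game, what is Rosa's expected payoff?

For Rosa to be willing to mix, Rosa must be indifferent between Down and Up, which pins down Colin's mix.
  Rosa's payoff to Down: q·6 + (1−q)·(-7) = 13q - 7
  Rosa's payoff to Up: q·(-1) + (1−q)·(-6) = 5q - 6
  13q - 7 = 5q - 6  ⇒  8q = 1  ⇒  q = 1/8.
At equilibrium Rosa is indifferent across rows, so Rosa's payoff equals the payoff from Down: (1/8)·6 + (7/8)·(-7) = -43/8.

-43/8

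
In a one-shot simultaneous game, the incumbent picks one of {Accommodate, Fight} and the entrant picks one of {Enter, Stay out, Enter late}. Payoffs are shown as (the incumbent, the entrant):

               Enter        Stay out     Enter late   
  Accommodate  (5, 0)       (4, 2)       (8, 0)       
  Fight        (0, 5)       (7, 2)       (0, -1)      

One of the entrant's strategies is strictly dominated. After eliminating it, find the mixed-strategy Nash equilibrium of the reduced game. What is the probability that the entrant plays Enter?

The entrant's strategy Enter late is strictly dominated by Stay out: 2 > 0 and 2 > -1. Eliminate Enter late.
In a mixed equilibrium the incumbent is indifferent between Accommodate and Fight; this condition fixes q.
  the incumbent's expected payoff from Accommodate: q·5 + (1−q)·4 = q + 4
  the incumbent's expected payoff from Fight: q·0 + (1−q)·7 = -7q + 7
  q + 4 = -7q + 7  ⇒  8q = 3  ⇒  q = 3/8.

q = 3/8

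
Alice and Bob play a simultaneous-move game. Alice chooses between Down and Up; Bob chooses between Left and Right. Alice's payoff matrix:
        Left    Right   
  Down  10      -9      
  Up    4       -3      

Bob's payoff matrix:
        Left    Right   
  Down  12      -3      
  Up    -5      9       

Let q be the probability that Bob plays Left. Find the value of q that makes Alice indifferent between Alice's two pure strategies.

q = 1/2

For Alice to be willing to mix, Alice must be indifferent between Down and Up, which pins down Bob's mix.
  Alice's payoff to Down: q·10 + (1−q)·(-9) = 19q - 9
  Alice's payoff to Up: q·4 + (1−q)·(-3) = 7q - 3
  19q - 9 = 7q - 3  ⇒  12q = 6  ⇒  q = 1/2.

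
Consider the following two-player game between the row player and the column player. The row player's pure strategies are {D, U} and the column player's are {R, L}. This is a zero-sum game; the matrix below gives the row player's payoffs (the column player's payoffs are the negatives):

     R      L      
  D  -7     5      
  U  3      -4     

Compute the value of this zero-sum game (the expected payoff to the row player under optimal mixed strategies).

v = -13/19

Set the row player's expected payoff from D equal to that from U:
  the row player's payoff to D: q·(-7) + (1−q)·5 = -12q + 5
  the row player's payoff to U: q·3 + (1−q)·(-4) = 7q - 4
  -12q + 5 = 7q - 4  ⇒  -19q = -9  ⇒  q = 9/19.
The value is the row player's expected payoff against this mix (using D): (9/19)·(-7) + (10/19)·5 = -13/19.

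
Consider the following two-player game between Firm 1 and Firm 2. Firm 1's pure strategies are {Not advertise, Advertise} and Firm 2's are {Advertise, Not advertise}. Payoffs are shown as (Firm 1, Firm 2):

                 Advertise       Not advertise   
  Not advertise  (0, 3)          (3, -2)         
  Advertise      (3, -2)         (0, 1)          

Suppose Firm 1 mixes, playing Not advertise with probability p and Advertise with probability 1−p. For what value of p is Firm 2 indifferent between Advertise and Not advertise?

Set Firm 2's expected payoff from Advertise equal to that from Not advertise:
  Firm 2's expected payoff from Advertise: p·3 + (1−p)·(-2) = 5p - 2
  Firm 2's expected payoff from Not advertise: p·(-2) + (1−p)·1 = -3p + 1
  5p - 2 = -3p + 1  ⇒  8p = 3  ⇒  p = 3/8.

p = 3/8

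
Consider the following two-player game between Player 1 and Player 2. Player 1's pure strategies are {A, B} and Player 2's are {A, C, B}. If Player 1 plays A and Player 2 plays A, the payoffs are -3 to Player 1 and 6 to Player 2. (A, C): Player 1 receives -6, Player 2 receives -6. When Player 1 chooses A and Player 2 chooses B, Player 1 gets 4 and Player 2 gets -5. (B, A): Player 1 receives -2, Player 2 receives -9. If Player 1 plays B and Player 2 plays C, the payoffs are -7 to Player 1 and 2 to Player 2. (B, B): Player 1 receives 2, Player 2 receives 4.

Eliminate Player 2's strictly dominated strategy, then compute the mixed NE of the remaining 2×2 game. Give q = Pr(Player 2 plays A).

q = 2/3

Player 2's strategy C is strictly dominated by B: -5 > -6 and 4 > 2. Eliminate C.
For Player 1 to be willing to mix, Player 1 must be indifferent between A and B, which pins down Player 2's mix.
  Player 1's expected payoff from A: q·(-3) + (1−q)·4 = -7q + 4
  Player 1's expected payoff from B: q·(-2) + (1−q)·2 = -4q + 2
  -7q + 4 = -4q + 2  ⇒  -3q = -2  ⇒  q = 2/3.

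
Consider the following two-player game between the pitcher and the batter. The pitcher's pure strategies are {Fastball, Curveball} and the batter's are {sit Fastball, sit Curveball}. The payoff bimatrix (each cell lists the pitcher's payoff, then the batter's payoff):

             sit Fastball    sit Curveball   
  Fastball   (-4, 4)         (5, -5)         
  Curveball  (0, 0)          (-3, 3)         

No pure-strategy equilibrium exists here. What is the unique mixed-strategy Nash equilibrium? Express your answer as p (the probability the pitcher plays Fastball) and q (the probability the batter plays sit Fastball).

p = 1/4, q = 2/3

Set the batter's expected payoff from sit Fastball equal to that from sit Curveball:
  the batter's payoff from sit Fastball: p·4 + (1−p)·0 = 4p
  the batter's payoff from sit Curveball: p·(-5) + (1−p)·3 = -8p + 3
  4p = -8p + 3  ⇒  12p = 3  ⇒  p = 1/4.
The pitcher's indifference between Fastball and Curveball determines the batter's mixing probability q:
  the pitcher's expected payoff from Fastball: q·(-4) + (1−q)·5 = -9q + 5
  the pitcher's expected payoff from Curveball: q·0 + (1−q)·(-3) = 3q - 3
  -9q + 5 = 3q - 3  ⇒  -12q = -8  ⇒  q = 2/3.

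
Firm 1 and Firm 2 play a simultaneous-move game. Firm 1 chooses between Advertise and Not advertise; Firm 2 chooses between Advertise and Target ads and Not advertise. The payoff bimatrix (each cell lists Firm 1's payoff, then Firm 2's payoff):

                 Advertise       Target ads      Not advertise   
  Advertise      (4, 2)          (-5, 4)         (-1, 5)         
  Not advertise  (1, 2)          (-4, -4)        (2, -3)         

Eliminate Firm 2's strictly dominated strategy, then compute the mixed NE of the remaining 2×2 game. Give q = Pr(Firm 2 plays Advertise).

q = 1/2

Firm 2's strategy Target ads is strictly dominated by Not advertise: 5 > 4 and -3 > -4. Eliminate Target ads.
Firm 1's indifference between Advertise and Not advertise determines Firm 2's mixing probability q:
  Firm 1's payoff from Advertise: q·4 + (1−q)·(-1) = 5q - 1
  Firm 1's payoff from Not advertise: q·1 + (1−q)·2 = -q + 2
  5q - 1 = -q + 2  ⇒  6q = 3  ⇒  q = 1/2.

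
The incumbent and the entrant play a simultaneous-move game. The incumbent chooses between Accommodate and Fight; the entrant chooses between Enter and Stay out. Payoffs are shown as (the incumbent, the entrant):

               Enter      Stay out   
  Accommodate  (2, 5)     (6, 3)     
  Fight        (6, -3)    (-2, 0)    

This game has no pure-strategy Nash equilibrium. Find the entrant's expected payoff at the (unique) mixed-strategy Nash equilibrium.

The entrant's indifference between Enter and Stay out determines the incumbent's mixing probability p:
  the entrant's payoff to Enter: p·5 + (1−p)·(-3) = 8p - 3
  the entrant's payoff to Stay out: p·3 + (1−p)·0 = 3p
  8p - 3 = 3p  ⇒  5p = 3  ⇒  p = 3/5.
At equilibrium the entrant is indifferent across columns, so the entrant's payoff equals the payoff from Enter: (3/5)·5 + (2/5)·(-3) = 9/5.

9/5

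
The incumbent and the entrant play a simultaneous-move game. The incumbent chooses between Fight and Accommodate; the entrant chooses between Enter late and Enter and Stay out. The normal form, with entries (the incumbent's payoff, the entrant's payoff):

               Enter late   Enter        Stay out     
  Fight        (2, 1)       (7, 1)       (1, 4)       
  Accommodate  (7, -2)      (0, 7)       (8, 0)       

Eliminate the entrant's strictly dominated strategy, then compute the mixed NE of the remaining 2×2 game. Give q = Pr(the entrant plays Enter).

The entrant's strategy Enter late is strictly dominated by Stay out: 4 > 1 and 0 > -2. Eliminate Enter late.
Set the incumbent's expected payoff from Fight equal to that from Accommodate:
  the incumbent's payoff to Fight: q·7 + (1−q)·1 = 6q + 1
  the incumbent's payoff to Accommodate: q·0 + (1−q)·8 = -8q + 8
  6q + 1 = -8q + 8  ⇒  14q = 7  ⇒  q = 1/2.

q = 1/2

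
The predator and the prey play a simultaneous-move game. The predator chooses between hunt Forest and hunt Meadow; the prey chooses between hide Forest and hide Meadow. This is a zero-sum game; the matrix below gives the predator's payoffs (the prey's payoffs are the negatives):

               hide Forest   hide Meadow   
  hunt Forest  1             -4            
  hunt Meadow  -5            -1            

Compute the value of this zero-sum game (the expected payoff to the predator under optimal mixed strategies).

Set the predator's expected payoff from hunt Forest equal to that from hunt Meadow:
  the predator's expected payoff from hunt Forest: q·1 + (1−q)·(-4) = 5q - 4
  the predator's expected payoff from hunt Meadow: q·(-5) + (1−q)·(-1) = -4q - 1
  5q - 4 = -4q - 1  ⇒  9q = 3  ⇒  q = 1/3.
The value is the predator's expected payoff against this mix (using hunt Forest): (1/3)·1 + (2/3)·(-4) = -7/3.

v = -7/3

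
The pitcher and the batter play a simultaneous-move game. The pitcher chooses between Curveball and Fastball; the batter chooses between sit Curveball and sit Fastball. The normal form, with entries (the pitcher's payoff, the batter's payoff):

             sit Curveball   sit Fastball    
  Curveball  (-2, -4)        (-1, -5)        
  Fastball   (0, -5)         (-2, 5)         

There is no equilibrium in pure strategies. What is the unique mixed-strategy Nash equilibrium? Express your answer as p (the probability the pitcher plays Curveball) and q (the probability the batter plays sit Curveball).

p = 10/11, q = 1/3

The pitcher's mix must leave the batter indifferent between sit Curveball and sit Fastball.
  the batter's expected payoff from sit Curveball: p·(-4) + (1−p)·(-5) = p - 5
  the batter's expected payoff from sit Fastball: p·(-5) + (1−p)·5 = -10p + 5
  p - 5 = -10p + 5  ⇒  11p = 10  ⇒  p = 10/11.
In a mixed equilibrium the pitcher is indifferent between Curveball and Fastball; this condition fixes q.
  the pitcher's expected payoff from Curveball: q·(-2) + (1−q)·(-1) = -q - 1
  the pitcher's expected payoff from Fastball: q·0 + (1−q)·(-2) = 2q - 2
  -q - 1 = 2q - 2  ⇒  -3q = -1  ⇒  q = 1/3.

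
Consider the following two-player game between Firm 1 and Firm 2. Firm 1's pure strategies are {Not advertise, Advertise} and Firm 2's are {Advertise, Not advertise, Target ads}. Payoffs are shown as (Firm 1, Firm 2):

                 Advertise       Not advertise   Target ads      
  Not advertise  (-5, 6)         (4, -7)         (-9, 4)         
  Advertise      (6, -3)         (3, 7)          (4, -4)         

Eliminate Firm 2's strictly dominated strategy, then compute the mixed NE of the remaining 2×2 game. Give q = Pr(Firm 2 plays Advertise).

q = 1/12

Firm 2's strategy Target ads is strictly dominated by Advertise: 6 > 4 and -3 > -4. Eliminate Target ads.
Firm 1's indifference between Not advertise and Advertise determines Firm 2's mixing probability q:
  Firm 1's payoff to Not advertise: q·(-5) + (1−q)·4 = -9q + 4
  Firm 1's payoff to Advertise: q·6 + (1−q)·3 = 3q + 3
  -9q + 4 = 3q + 3  ⇒  -12q = -1  ⇒  q = 1/12.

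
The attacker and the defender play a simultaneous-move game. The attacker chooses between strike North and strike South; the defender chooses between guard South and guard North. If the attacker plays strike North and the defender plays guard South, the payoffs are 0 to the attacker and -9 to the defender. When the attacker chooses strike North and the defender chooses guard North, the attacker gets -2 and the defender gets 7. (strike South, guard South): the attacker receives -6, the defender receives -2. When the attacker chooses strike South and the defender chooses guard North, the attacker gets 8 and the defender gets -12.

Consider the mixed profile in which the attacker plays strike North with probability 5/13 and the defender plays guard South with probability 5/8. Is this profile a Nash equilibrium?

Yes

Check the defender's indifference given the attacker's mix p = 5/13:
  payoff from guard South = -61/13; payoff from guard North = -61/13 — equal.
Check the attacker's indifference given the defender's mix q = 5/8:
  payoff from strike North = -3/4; payoff from strike South = -3/4 — equal.
Both players are indifferent, so neither can profitably deviate.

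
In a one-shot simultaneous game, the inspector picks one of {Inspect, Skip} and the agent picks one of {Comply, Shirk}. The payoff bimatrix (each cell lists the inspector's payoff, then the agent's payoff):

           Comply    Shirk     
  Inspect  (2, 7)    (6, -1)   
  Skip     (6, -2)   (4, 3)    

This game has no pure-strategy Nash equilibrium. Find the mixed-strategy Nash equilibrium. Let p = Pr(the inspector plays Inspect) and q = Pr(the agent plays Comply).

For the agent to be willing to mix, the agent must be indifferent between Comply and Shirk, which pins down the inspector's mix.
  the agent's payoff from Comply: p·7 + (1−p)·(-2) = 9p - 2
  the agent's payoff from Shirk: p·(-1) + (1−p)·3 = -4p + 3
  9p - 2 = -4p + 3  ⇒  13p = 5  ⇒  p = 5/13.
In a mixed equilibrium the inspector is indifferent between Inspect and Skip; this condition fixes q.
  the inspector's expected payoff from Inspect: q·2 + (1−q)·6 = -4q + 6
  the inspector's expected payoff from Skip: q·6 + (1−q)·4 = 2q + 4
  -4q + 6 = 2q + 4  ⇒  -6q = -2  ⇒  q = 1/3.

p = 5/13, q = 1/3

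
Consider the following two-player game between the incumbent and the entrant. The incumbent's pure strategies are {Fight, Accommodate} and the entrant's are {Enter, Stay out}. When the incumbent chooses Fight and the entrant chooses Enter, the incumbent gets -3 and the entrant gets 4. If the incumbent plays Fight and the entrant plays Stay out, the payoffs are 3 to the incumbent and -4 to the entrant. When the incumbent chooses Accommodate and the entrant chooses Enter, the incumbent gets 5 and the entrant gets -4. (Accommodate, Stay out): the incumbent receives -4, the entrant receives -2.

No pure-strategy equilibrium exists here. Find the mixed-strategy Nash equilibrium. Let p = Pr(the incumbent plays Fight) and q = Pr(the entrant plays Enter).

The incumbent's mix must leave the entrant indifferent between Enter and Stay out.
  the entrant's payoff to Enter: p·4 + (1−p)·(-4) = 8p - 4
  the entrant's payoff to Stay out: p·(-4) + (1−p)·(-2) = -2p - 2
  8p - 4 = -2p - 2  ⇒  10p = 2  ⇒  p = 1/5.
The entrant's mix must leave the incumbent indifferent between Fight and Accommodate.
  the incumbent's payoff to Fight: q·(-3) + (1−q)·3 = -6q + 3
  the incumbent's payoff to Accommodate: q·5 + (1−q)·(-4) = 9q - 4
  -6q + 3 = 9q - 4  ⇒  -15q = -7  ⇒  q = 7/15.

p = 1/5, q = 7/15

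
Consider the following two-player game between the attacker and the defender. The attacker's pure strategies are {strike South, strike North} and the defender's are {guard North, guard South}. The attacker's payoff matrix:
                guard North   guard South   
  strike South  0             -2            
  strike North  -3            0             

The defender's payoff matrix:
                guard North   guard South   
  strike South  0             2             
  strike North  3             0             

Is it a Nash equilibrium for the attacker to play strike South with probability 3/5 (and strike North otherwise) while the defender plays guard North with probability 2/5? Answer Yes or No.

Yes

Check the defender's indifference given the attacker's mix p = 3/5:
  payoff from guard North = 6/5; payoff from guard South = 6/5 — equal.
Check the attacker's indifference given the defender's mix q = 2/5:
  payoff from strike South = -6/5; payoff from strike North = -6/5 — equal.
Both players are indifferent, so neither can profitably deviate.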